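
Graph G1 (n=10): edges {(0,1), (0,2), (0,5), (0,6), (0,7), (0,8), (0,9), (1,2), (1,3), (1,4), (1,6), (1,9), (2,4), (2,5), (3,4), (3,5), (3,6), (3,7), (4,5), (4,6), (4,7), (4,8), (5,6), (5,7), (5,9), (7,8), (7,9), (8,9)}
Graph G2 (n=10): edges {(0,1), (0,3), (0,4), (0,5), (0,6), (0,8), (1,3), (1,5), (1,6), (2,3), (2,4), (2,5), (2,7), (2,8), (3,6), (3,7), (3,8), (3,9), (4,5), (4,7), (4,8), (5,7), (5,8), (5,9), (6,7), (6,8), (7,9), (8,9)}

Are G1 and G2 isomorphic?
Yes, isomorphic

The graphs are isomorphic.
One valid mapping φ: V(G1) → V(G2): 0→3, 1→7, 2→9, 3→4, 4→5, 5→8, 6→2, 7→0, 8→1, 9→6

Verify φ preserves adjacency — for each edge of G1, its image is an edge of G2:
  (0,1) → (φ(0),φ(1)) = (3,7) ∈ E(G2) ✓
  (0,2) → (φ(0),φ(2)) = (3,9) ∈ E(G2) ✓
  (0,5) → (φ(0),φ(5)) = (3,8) ∈ E(G2) ✓
  (0,6) → (φ(0),φ(6)) = (2,3) ∈ E(G2) ✓
  (0,7) → (φ(0),φ(7)) = (0,3) ∈ E(G2) ✓
  (0,8) → (φ(0),φ(8)) = (1,3) ∈ E(G2) ✓
  (0,9) → (φ(0),φ(9)) = (3,6) ∈ E(G2) ✓
  (1,2) → (φ(1),φ(2)) = (7,9) ∈ E(G2) ✓
  (1,3) → (φ(1),φ(3)) = (4,7) ∈ E(G2) ✓
  (1,4) → (φ(1),φ(4)) = (5,7) ∈ E(G2) ✓
  (1,6) → (φ(1),φ(6)) = (2,7) ∈ E(G2) ✓
  (1,9) → (φ(1),φ(9)) = (6,7) ∈ E(G2) ✓
  (2,4) → (φ(2),φ(4)) = (5,9) ∈ E(G2) ✓
  (2,5) → (φ(2),φ(5)) = (8,9) ∈ E(G2) ✓
  (3,4) → (φ(3),φ(4)) = (4,5) ∈ E(G2) ✓
  (3,5) → (φ(3),φ(5)) = (4,8) ∈ E(G2) ✓
  (3,6) → (φ(3),φ(6)) = (2,4) ∈ E(G2) ✓
  (3,7) → (φ(3),φ(7)) = (0,4) ∈ E(G2) ✓
  (4,5) → (φ(4),φ(5)) = (5,8) ∈ E(G2) ✓
  (4,6) → (φ(4),φ(6)) = (2,5) ∈ E(G2) ✓
  (4,7) → (φ(4),φ(7)) = (0,5) ∈ E(G2) ✓
  (4,8) → (φ(4),φ(8)) = (1,5) ∈ E(G2) ✓
  (5,6) → (φ(5),φ(6)) = (2,8) ∈ E(G2) ✓
  (5,7) → (φ(5),φ(7)) = (0,8) ∈ E(G2) ✓
  (5,9) → (φ(5),φ(9)) = (6,8) ∈ E(G2) ✓
  (7,8) → (φ(7),φ(8)) = (0,1) ∈ E(G2) ✓
  (7,9) → (φ(7),φ(9)) = (0,6) ∈ E(G2) ✓
  (8,9) → (φ(8),φ(9)) = (1,6) ∈ E(G2) ✓
All 28 edges of G1 map to edges of G2, and |E(G1)| = |E(G2)| = 28, so φ is a bijection on edges as well as vertices. Hence G1 ≅ G2.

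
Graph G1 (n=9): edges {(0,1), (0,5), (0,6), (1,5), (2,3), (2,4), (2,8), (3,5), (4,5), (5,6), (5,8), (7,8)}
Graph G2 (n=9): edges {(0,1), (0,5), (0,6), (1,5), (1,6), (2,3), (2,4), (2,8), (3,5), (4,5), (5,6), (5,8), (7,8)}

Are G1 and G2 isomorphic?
No, not isomorphic

The graphs are NOT isomorphic.

Counting edges: G1 has 12 edge(s); G2 has 13 edge(s).
Edge count is an isomorphism invariant (a bijection on vertices induces a bijection on edges), so differing edge counts rule out isomorphism.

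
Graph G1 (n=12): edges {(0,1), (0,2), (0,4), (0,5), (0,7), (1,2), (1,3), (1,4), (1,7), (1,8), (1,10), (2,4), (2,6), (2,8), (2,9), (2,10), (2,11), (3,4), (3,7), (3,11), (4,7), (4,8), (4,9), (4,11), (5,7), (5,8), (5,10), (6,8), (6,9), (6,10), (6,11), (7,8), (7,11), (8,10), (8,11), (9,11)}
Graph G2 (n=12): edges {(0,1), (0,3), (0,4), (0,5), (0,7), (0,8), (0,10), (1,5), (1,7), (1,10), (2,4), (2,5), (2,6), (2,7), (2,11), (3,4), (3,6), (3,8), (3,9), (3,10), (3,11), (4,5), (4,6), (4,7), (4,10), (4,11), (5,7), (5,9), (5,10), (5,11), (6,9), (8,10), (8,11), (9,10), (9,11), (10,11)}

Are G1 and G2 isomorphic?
Yes, isomorphic

The graphs are isomorphic.
One valid mapping φ: V(G1) → V(G2): 0→9, 1→11, 2→5, 3→8, 4→10, 5→6, 6→7, 7→3, 8→4, 9→1, 10→2, 11→0

Verify φ preserves adjacency — for each edge of G1, its image is an edge of G2:
  (0,1) → (φ(0),φ(1)) = (9,11) ∈ E(G2) ✓
  (0,2) → (φ(0),φ(2)) = (5,9) ∈ E(G2) ✓
  (0,4) → (φ(0),φ(4)) = (9,10) ∈ E(G2) ✓
  (0,5) → (φ(0),φ(5)) = (6,9) ∈ E(G2) ✓
  (0,7) → (φ(0),φ(7)) = (3,9) ∈ E(G2) ✓
  (1,2) → (φ(1),φ(2)) = (5,11) ∈ E(G2) ✓
  (1,3) → (φ(1),φ(3)) = (8,11) ∈ E(G2) ✓
  (1,4) → (φ(1),φ(4)) = (10,11) ∈ E(G2) ✓
  (1,7) → (φ(1),φ(7)) = (3,11) ∈ E(G2) ✓
  (1,8) → (φ(1),φ(8)) = (4,11) ∈ E(G2) ✓
  (1,10) → (φ(1),φ(10)) = (2,11) ∈ E(G2) ✓
  (2,4) → (φ(2),φ(4)) = (5,10) ∈ E(G2) ✓
  (2,6) → (φ(2),φ(6)) = (5,7) ∈ E(G2) ✓
  (2,8) → (φ(2),φ(8)) = (4,5) ∈ E(G2) ✓
  (2,9) → (φ(2),φ(9)) = (1,5) ∈ E(G2) ✓
  (2,10) → (φ(2),φ(10)) = (2,5) ∈ E(G2) ✓
  (2,11) → (φ(2),φ(11)) = (0,5) ∈ E(G2) ✓
  (3,4) → (φ(3),φ(4)) = (8,10) ∈ E(G2) ✓
  (3,7) → (φ(3),φ(7)) = (3,8) ∈ E(G2) ✓
  (3,11) → (φ(3),φ(11)) = (0,8) ∈ E(G2) ✓
  (4,7) → (φ(4),φ(7)) = (3,10) ∈ E(G2) ✓
  (4,8) → (φ(4),φ(8)) = (4,10) ∈ E(G2) ✓
  (4,9) → (φ(4),φ(9)) = (1,10) ∈ E(G2) ✓
  (4,11) → (φ(4),φ(11)) = (0,10) ∈ E(G2) ✓
  (5,7) → (φ(5),φ(7)) = (3,6) ∈ E(G2) ✓
  (5,8) → (φ(5),φ(8)) = (4,6) ∈ E(G2) ✓
  (5,10) → (φ(5),φ(10)) = (2,6) ∈ E(G2) ✓
  (6,8) → (φ(6),φ(8)) = (4,7) ∈ E(G2) ✓
  (6,9) → (φ(6),φ(9)) = (1,7) ∈ E(G2) ✓
  (6,10) → (φ(6),φ(10)) = (2,7) ∈ E(G2) ✓
  (6,11) → (φ(6),φ(11)) = (0,7) ∈ E(G2) ✓
  (7,8) → (φ(7),φ(8)) = (3,4) ∈ E(G2) ✓
  (7,11) → (φ(7),φ(11)) = (0,3) ∈ E(G2) ✓
  (8,10) → (φ(8),φ(10)) = (2,4) ∈ E(G2) ✓
  (8,11) → (φ(8),φ(11)) = (0,4) ∈ E(G2) ✓
  (9,11) → (φ(9),φ(11)) = (0,1) ∈ E(G2) ✓
All 36 edges of G1 map to edges of G2, and |E(G1)| = |E(G2)| = 36, so φ is a bijection on edges as well as vertices. Hence G1 ≅ G2.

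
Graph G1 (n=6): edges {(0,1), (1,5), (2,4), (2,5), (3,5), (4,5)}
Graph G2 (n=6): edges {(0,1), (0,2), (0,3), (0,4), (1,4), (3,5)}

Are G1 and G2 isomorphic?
Yes, isomorphic

The graphs are isomorphic.
One valid mapping φ: V(G1) → V(G2): 0→5, 1→3, 2→1, 3→2, 4→4, 5→0

Verify φ preserves adjacency — for each edge of G1, its image is an edge of G2:
  (0,1) → (φ(0),φ(1)) = (3,5) ∈ E(G2) ✓
  (1,5) → (φ(1),φ(5)) = (0,3) ∈ E(G2) ✓
  (2,4) → (φ(2),φ(4)) = (1,4) ∈ E(G2) ✓
  (2,5) → (φ(2),φ(5)) = (0,1) ∈ E(G2) ✓
  (3,5) → (φ(3),φ(5)) = (0,2) ∈ E(G2) ✓
  (4,5) → (φ(4),φ(5)) = (0,4) ∈ E(G2) ✓
All 6 edges of G1 map to edges of G2, and |E(G1)| = |E(G2)| = 6, so φ is a bijection on edges as well as vertices. Hence G1 ≅ G2.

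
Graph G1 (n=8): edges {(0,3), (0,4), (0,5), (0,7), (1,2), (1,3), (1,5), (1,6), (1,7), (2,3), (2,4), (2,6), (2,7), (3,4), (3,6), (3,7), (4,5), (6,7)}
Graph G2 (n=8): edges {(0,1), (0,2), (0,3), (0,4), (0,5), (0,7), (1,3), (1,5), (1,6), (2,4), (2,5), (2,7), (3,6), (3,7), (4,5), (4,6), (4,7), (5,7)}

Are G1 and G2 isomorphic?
Yes, isomorphic

The graphs are isomorphic.
One valid mapping φ: V(G1) → V(G2): 0→1, 1→4, 2→7, 3→0, 4→3, 5→6, 6→2, 7→5

Verify φ preserves adjacency — for each edge of G1, its image is an edge of G2:
  (0,3) → (φ(0),φ(3)) = (0,1) ∈ E(G2) ✓
  (0,4) → (φ(0),φ(4)) = (1,3) ∈ E(G2) ✓
  (0,5) → (φ(0),φ(5)) = (1,6) ∈ E(G2) ✓
  (0,7) → (φ(0),φ(7)) = (1,5) ∈ E(G2) ✓
  (1,2) → (φ(1),φ(2)) = (4,7) ∈ E(G2) ✓
  (1,3) → (φ(1),φ(3)) = (0,4) ∈ E(G2) ✓
  (1,5) → (φ(1),φ(5)) = (4,6) ∈ E(G2) ✓
  (1,6) → (φ(1),φ(6)) = (2,4) ∈ E(G2) ✓
  (1,7) → (φ(1),φ(7)) = (4,5) ∈ E(G2) ✓
  (2,3) → (φ(2),φ(3)) = (0,7) ∈ E(G2) ✓
  (2,4) → (φ(2),φ(4)) = (3,7) ∈ E(G2) ✓
  (2,6) → (φ(2),φ(6)) = (2,7) ∈ E(G2) ✓
  (2,7) → (φ(2),φ(7)) = (5,7) ∈ E(G2) ✓
  (3,4) → (φ(3),φ(4)) = (0,3) ∈ E(G2) ✓
  (3,6) → (φ(3),φ(6)) = (0,2) ∈ E(G2) ✓
  (3,7) → (φ(3),φ(7)) = (0,5) ∈ E(G2) ✓
  (4,5) → (φ(4),φ(5)) = (3,6) ∈ E(G2) ✓
  (6,7) → (φ(6),φ(7)) = (2,5) ∈ E(G2) ✓
All 18 edges of G1 map to edges of G2, and |E(G1)| = |E(G2)| = 18, so φ is a bijection on edges as well as vertices. Hence G1 ≅ G2.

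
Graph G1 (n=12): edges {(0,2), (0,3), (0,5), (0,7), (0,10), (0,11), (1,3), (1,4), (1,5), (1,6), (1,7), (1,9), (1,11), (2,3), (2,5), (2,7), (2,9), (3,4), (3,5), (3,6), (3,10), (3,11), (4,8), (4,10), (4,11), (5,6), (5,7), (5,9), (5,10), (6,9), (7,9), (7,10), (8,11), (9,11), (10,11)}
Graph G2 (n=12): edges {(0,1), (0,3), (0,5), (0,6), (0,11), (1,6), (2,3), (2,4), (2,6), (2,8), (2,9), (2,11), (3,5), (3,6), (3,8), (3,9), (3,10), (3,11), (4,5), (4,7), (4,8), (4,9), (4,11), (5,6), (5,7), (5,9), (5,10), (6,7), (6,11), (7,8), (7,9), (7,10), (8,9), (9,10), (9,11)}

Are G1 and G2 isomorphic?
Yes, isomorphic

The graphs are isomorphic.
One valid mapping φ: V(G1) → V(G2): 0→2, 1→5, 2→8, 3→3, 4→0, 5→9, 6→10, 7→4, 8→1, 9→7, 10→11, 11→6

Verify φ preserves adjacency — for each edge of G1, its image is an edge of G2:
  (0,2) → (φ(0),φ(2)) = (2,8) ∈ E(G2) ✓
  (0,3) → (φ(0),φ(3)) = (2,3) ∈ E(G2) ✓
  (0,5) → (φ(0),φ(5)) = (2,9) ∈ E(G2) ✓
  (0,7) → (φ(0),φ(7)) = (2,4) ∈ E(G2) ✓
  (0,10) → (φ(0),φ(10)) = (2,11) ∈ E(G2) ✓
  (0,11) → (φ(0),φ(11)) = (2,6) ∈ E(G2) ✓
  (1,3) → (φ(1),φ(3)) = (3,5) ∈ E(G2) ✓
  (1,4) → (φ(1),φ(4)) = (0,5) ∈ E(G2) ✓
  (1,5) → (φ(1),φ(5)) = (5,9) ∈ E(G2) ✓
  (1,6) → (φ(1),φ(6)) = (5,10) ∈ E(G2) ✓
  (1,7) → (φ(1),φ(7)) = (4,5) ∈ E(G2) ✓
  (1,9) → (φ(1),φ(9)) = (5,7) ∈ E(G2) ✓
  (1,11) → (φ(1),φ(11)) = (5,6) ∈ E(G2) ✓
  (2,3) → (φ(2),φ(3)) = (3,8) ∈ E(G2) ✓
  (2,5) → (φ(2),φ(5)) = (8,9) ∈ E(G2) ✓
  (2,7) → (φ(2),φ(7)) = (4,8) ∈ E(G2) ✓
  (2,9) → (φ(2),φ(9)) = (7,8) ∈ E(G2) ✓
  (3,4) → (φ(3),φ(4)) = (0,3) ∈ E(G2) ✓
  (3,5) → (φ(3),φ(5)) = (3,9) ∈ E(G2) ✓
  (3,6) → (φ(3),φ(6)) = (3,10) ∈ E(G2) ✓
  (3,10) → (φ(3),φ(10)) = (3,11) ∈ E(G2) ✓
  (3,11) → (φ(3),φ(11)) = (3,6) ∈ E(G2) ✓
  (4,8) → (φ(4),φ(8)) = (0,1) ∈ E(G2) ✓
  (4,10) → (φ(4),φ(10)) = (0,11) ∈ E(G2) ✓
  (4,11) → (φ(4),φ(11)) = (0,6) ∈ E(G2) ✓
  (5,6) → (φ(5),φ(6)) = (9,10) ∈ E(G2) ✓
  (5,7) → (φ(5),φ(7)) = (4,9) ∈ E(G2) ✓
  (5,9) → (φ(5),φ(9)) = (7,9) ∈ E(G2) ✓
  (5,10) → (φ(5),φ(10)) = (9,11) ∈ E(G2) ✓
  (6,9) → (φ(6),φ(9)) = (7,10) ∈ E(G2) ✓
  (7,9) → (φ(7),φ(9)) = (4,7) ∈ E(G2) ✓
  (7,10) → (φ(7),φ(10)) = (4,11) ∈ E(G2) ✓
  (8,11) → (φ(8),φ(11)) = (1,6) ∈ E(G2) ✓
  (9,11) → (φ(9),φ(11)) = (6,7) ∈ E(G2) ✓
  (10,11) → (φ(10),φ(11)) = (6,11) ∈ E(G2) ✓
All 35 edges of G1 map to edges of G2, and |E(G1)| = |E(G2)| = 35, so φ is a bijection on edges as well as vertices. Hence G1 ≅ G2.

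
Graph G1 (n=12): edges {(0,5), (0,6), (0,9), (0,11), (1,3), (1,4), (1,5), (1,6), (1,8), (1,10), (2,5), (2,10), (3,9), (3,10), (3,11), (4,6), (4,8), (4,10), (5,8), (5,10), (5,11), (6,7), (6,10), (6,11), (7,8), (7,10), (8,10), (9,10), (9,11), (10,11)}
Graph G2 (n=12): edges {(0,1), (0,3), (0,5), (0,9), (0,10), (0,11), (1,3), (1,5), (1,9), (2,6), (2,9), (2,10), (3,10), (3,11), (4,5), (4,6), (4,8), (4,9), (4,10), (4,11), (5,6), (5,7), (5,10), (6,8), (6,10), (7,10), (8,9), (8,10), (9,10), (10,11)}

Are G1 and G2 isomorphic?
Yes, isomorphic

The graphs are isomorphic.
One valid mapping φ: V(G1) → V(G2): 0→1, 1→4, 2→7, 3→11, 4→8, 5→5, 6→9, 7→2, 8→6, 9→3, 10→10, 11→0

Verify φ preserves adjacency — for each edge of G1, its image is an edge of G2:
  (0,5) → (φ(0),φ(5)) = (1,5) ∈ E(G2) ✓
  (0,6) → (φ(0),φ(6)) = (1,9) ∈ E(G2) ✓
  (0,9) → (φ(0),φ(9)) = (1,3) ∈ E(G2) ✓
  (0,11) → (φ(0),φ(11)) = (0,1) ∈ E(G2) ✓
  (1,3) → (φ(1),φ(3)) = (4,11) ∈ E(G2) ✓
  (1,4) → (φ(1),φ(4)) = (4,8) ∈ E(G2) ✓
  (1,5) → (φ(1),φ(5)) = (4,5) ∈ E(G2) ✓
  (1,6) → (φ(1),φ(6)) = (4,9) ∈ E(G2) ✓
  (1,8) → (φ(1),φ(8)) = (4,6) ∈ E(G2) ✓
  (1,10) → (φ(1),φ(10)) = (4,10) ∈ E(G2) ✓
  (2,5) → (φ(2),φ(5)) = (5,7) ∈ E(G2) ✓
  (2,10) → (φ(2),φ(10)) = (7,10) ∈ E(G2) ✓
  (3,9) → (φ(3),φ(9)) = (3,11) ∈ E(G2) ✓
  (3,10) → (φ(3),φ(10)) = (10,11) ∈ E(G2) ✓
  (3,11) → (φ(3),φ(11)) = (0,11) ∈ E(G2) ✓
  (4,6) → (φ(4),φ(6)) = (8,9) ∈ E(G2) ✓
  (4,8) → (φ(4),φ(8)) = (6,8) ∈ E(G2) ✓
  (4,10) → (φ(4),φ(10)) = (8,10) ∈ E(G2) ✓
  (5,8) → (φ(5),φ(8)) = (5,6) ∈ E(G2) ✓
  (5,10) → (φ(5),φ(10)) = (5,10) ∈ E(G2) ✓
  (5,11) → (φ(5),φ(11)) = (0,5) ∈ E(G2) ✓
  (6,7) → (φ(6),φ(7)) = (2,9) ∈ E(G2) ✓
  (6,10) → (φ(6),φ(10)) = (9,10) ∈ E(G2) ✓
  (6,11) → (φ(6),φ(11)) = (0,9) ∈ E(G2) ✓
  (7,8) → (φ(7),φ(8)) = (2,6) ∈ E(G2) ✓
  (7,10) → (φ(7),φ(10)) = (2,10) ∈ E(G2) ✓
  (8,10) → (φ(8),φ(10)) = (6,10) ∈ E(G2) ✓
  (9,10) → (φ(9),φ(10)) = (3,10) ∈ E(G2) ✓
  (9,11) → (φ(9),φ(11)) = (0,3) ∈ E(G2) ✓
  (10,11) → (φ(10),φ(11)) = (0,10) ∈ E(G2) ✓
All 30 edges of G1 map to edges of G2, and |E(G1)| = |E(G2)| = 30, so φ is a bijection on edges as well as vertices. Hence G1 ≅ G2.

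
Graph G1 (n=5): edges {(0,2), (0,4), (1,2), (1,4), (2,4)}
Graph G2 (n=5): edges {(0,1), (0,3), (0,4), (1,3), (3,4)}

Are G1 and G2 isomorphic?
Yes, isomorphic

The graphs are isomorphic.
One valid mapping φ: V(G1) → V(G2): 0→1, 1→4, 2→3, 3→2, 4→0

Verify φ preserves adjacency — for each edge of G1, its image is an edge of G2:
  (0,2) → (φ(0),φ(2)) = (1,3) ∈ E(G2) ✓
  (0,4) → (φ(0),φ(4)) = (0,1) ∈ E(G2) ✓
  (1,2) → (φ(1),φ(2)) = (3,4) ∈ E(G2) ✓
  (1,4) → (φ(1),φ(4)) = (0,4) ∈ E(G2) ✓
  (2,4) → (φ(2),φ(4)) = (0,3) ∈ E(G2) ✓
All 5 edges of G1 map to edges of G2, and |E(G1)| = |E(G2)| = 5, so φ is a bijection on edges as well as vertices. Hence G1 ≅ G2.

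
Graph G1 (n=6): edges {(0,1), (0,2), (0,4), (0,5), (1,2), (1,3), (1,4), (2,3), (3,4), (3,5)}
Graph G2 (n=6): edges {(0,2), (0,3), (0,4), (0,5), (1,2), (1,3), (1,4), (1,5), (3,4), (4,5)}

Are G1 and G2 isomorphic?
Yes, isomorphic

The graphs are isomorphic.
One valid mapping φ: V(G1) → V(G2): 0→0, 1→4, 2→3, 3→1, 4→5, 5→2

Verify φ preserves adjacency — for each edge of G1, its image is an edge of G2:
  (0,1) → (φ(0),φ(1)) = (0,4) ∈ E(G2) ✓
  (0,2) → (φ(0),φ(2)) = (0,3) ∈ E(G2) ✓
  (0,4) → (φ(0),φ(4)) = (0,5) ∈ E(G2) ✓
  (0,5) → (φ(0),φ(5)) = (0,2) ∈ E(G2) ✓
  (1,2) → (φ(1),φ(2)) = (3,4) ∈ E(G2) ✓
  (1,3) → (φ(1),φ(3)) = (1,4) ∈ E(G2) ✓
  (1,4) → (φ(1),φ(4)) = (4,5) ∈ E(G2) ✓
  (2,3) → (φ(2),φ(3)) = (1,3) ∈ E(G2) ✓
  (3,4) → (φ(3),φ(4)) = (1,5) ∈ E(G2) ✓
  (3,5) → (φ(3),φ(5)) = (1,2) ∈ E(G2) ✓
All 10 edges of G1 map to edges of G2, and |E(G1)| = |E(G2)| = 10, so φ is a bijection on edges as well as vertices. Hence G1 ≅ G2.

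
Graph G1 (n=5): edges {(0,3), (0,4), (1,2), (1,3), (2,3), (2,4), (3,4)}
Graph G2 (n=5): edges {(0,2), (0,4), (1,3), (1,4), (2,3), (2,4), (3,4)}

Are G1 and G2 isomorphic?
Yes, isomorphic

The graphs are isomorphic.
One valid mapping φ: V(G1) → V(G2): 0→0, 1→1, 2→3, 3→4, 4→2

Verify φ preserves adjacency — for each edge of G1, its image is an edge of G2:
  (0,3) → (φ(0),φ(3)) = (0,4) ∈ E(G2) ✓
  (0,4) → (φ(0),φ(4)) = (0,2) ∈ E(G2) ✓
  (1,2) → (φ(1),φ(2)) = (1,3) ∈ E(G2) ✓
  (1,3) → (φ(1),φ(3)) = (1,4) ∈ E(G2) ✓
  (2,3) → (φ(2),φ(3)) = (3,4) ∈ E(G2) ✓
  (2,4) → (φ(2),φ(4)) = (2,3) ∈ E(G2) ✓
  (3,4) → (φ(3),φ(4)) = (2,4) ∈ E(G2) ✓
All 7 edges of G1 map to edges of G2, and |E(G1)| = |E(G2)| = 7, so φ is a bijection on edges as well as vertices. Hence G1 ≅ G2.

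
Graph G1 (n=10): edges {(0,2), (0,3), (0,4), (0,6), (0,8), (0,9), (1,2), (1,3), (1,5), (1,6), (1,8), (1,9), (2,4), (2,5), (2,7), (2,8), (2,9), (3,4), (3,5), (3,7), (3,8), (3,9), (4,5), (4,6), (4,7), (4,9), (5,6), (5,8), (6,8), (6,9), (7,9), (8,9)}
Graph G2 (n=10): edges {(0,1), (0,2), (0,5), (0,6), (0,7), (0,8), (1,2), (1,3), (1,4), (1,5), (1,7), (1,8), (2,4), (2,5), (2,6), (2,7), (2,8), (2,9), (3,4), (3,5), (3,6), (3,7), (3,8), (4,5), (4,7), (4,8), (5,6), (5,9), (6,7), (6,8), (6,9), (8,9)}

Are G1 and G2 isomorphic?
Yes, isomorphic

The graphs are isomorphic.
One valid mapping φ: V(G1) → V(G2): 0→0, 1→4, 2→5, 3→8, 4→6, 5→3, 6→7, 7→9, 8→1, 9→2

Verify φ preserves adjacency — for each edge of G1, its image is an edge of G2:
  (0,2) → (φ(0),φ(2)) = (0,5) ∈ E(G2) ✓
  (0,3) → (φ(0),φ(3)) = (0,8) ∈ E(G2) ✓
  (0,4) → (φ(0),φ(4)) = (0,6) ∈ E(G2) ✓
  (0,6) → (φ(0),φ(6)) = (0,7) ∈ E(G2) ✓
  (0,8) → (φ(0),φ(8)) = (0,1) ∈ E(G2) ✓
  (0,9) → (φ(0),φ(9)) = (0,2) ∈ E(G2) ✓
  (1,2) → (φ(1),φ(2)) = (4,5) ∈ E(G2) ✓
  (1,3) → (φ(1),φ(3)) = (4,8) ∈ E(G2) ✓
  (1,5) → (φ(1),φ(5)) = (3,4) ∈ E(G2) ✓
  (1,6) → (φ(1),φ(6)) = (4,7) ∈ E(G2) ✓
  (1,8) → (φ(1),φ(8)) = (1,4) ∈ E(G2) ✓
  (1,9) → (φ(1),φ(9)) = (2,4) ∈ E(G2) ✓
  (2,4) → (φ(2),φ(4)) = (5,6) ∈ E(G2) ✓
  (2,5) → (φ(2),φ(5)) = (3,5) ∈ E(G2) ✓
  (2,7) → (φ(2),φ(7)) = (5,9) ∈ E(G2) ✓
  (2,8) → (φ(2),φ(8)) = (1,5) ∈ E(G2) ✓
  (2,9) → (φ(2),φ(9)) = (2,5) ∈ E(G2) ✓
  (3,4) → (φ(3),φ(4)) = (6,8) ∈ E(G2) ✓
  (3,5) → (φ(3),φ(5)) = (3,8) ∈ E(G2) ✓
  (3,7) → (φ(3),φ(7)) = (8,9) ∈ E(G2) ✓
  (3,8) → (φ(3),φ(8)) = (1,8) ∈ E(G2) ✓
  (3,9) → (φ(3),φ(9)) = (2,8) ∈ E(G2) ✓
  (4,5) → (φ(4),φ(5)) = (3,6) ∈ E(G2) ✓
  (4,6) → (φ(4),φ(6)) = (6,7) ∈ E(G2) ✓
  (4,7) → (φ(4),φ(7)) = (6,9) ∈ E(G2) ✓
  (4,9) → (φ(4),φ(9)) = (2,6) ∈ E(G2) ✓
  (5,6) → (φ(5),φ(6)) = (3,7) ∈ E(G2) ✓
  (5,8) → (φ(5),φ(8)) = (1,3) ∈ E(G2) ✓
  (6,8) → (φ(6),φ(8)) = (1,7) ∈ E(G2) ✓
  (6,9) → (φ(6),φ(9)) = (2,7) ∈ E(G2) ✓
  (7,9) → (φ(7),φ(9)) = (2,9) ∈ E(G2) ✓
  (8,9) → (φ(8),φ(9)) = (1,2) ∈ E(G2) ✓
All 32 edges of G1 map to edges of G2, and |E(G1)| = |E(G2)| = 32, so φ is a bijection on edges as well as vertices. Hence G1 ≅ G2.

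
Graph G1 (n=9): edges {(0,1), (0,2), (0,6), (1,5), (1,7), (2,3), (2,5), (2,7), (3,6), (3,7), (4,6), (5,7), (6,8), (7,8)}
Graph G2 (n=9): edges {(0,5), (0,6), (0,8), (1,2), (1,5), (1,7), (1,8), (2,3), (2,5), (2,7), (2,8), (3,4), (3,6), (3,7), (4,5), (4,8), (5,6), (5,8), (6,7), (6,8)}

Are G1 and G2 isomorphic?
No, not isomorphic

The graphs are NOT isomorphic.

Counting triangles (3-cliques): G1 has 3, G2 has 12.
Triangle count is an isomorphism invariant, so differing triangle counts rule out isomorphism.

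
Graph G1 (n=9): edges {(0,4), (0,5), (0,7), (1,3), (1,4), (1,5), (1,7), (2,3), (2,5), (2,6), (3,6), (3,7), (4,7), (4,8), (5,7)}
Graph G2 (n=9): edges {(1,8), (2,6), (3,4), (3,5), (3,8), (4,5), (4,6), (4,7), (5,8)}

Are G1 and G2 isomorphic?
No, not isomorphic

The graphs are NOT isomorphic.

Connected components of G1: 1 component(s) with vertex sets [[0, 1, 2, 3, 4, 5, 6, 7, 8]], sizes [9].
Connected components of G2: 2 component(s) with vertex sets [[0], [1, 2, 3, 4, 5, 6, 7, 8]], sizes [1, 8].
The number of connected components (and the multiset of component sizes) is an isomorphism invariant — an isomorphism maps each component of G1 bijectively onto a component of G2. Since G1 has 1 component(s) and G2 has 2, they cannot be isomorphic.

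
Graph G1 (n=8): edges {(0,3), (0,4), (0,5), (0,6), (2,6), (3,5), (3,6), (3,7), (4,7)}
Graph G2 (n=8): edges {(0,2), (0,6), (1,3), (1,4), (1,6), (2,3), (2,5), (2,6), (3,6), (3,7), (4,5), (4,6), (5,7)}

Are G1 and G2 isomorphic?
No, not isomorphic

The graphs are NOT isomorphic.

Connected components of G1: 2 component(s) with vertex sets [[1], [0, 2, 3, 4, 5, 6, 7]], sizes [1, 7].
Connected components of G2: 1 component(s) with vertex sets [[0, 1, 2, 3, 4, 5, 6, 7]], sizes [8].
The number of connected components (and the multiset of component sizes) is an isomorphism invariant — an isomorphism maps each component of G1 bijectively onto a component of G2. Since G1 has 2 component(s) and G2 has 1, they cannot be isomorphic.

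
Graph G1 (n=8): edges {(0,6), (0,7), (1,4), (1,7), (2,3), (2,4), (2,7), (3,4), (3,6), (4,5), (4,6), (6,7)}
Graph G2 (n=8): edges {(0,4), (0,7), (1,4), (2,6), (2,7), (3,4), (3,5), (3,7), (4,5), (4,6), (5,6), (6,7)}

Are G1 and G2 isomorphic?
Yes, isomorphic

The graphs are isomorphic.
One valid mapping φ: V(G1) → V(G2): 0→2, 1→0, 2→3, 3→5, 4→4, 5→1, 6→6, 7→7

Verify φ preserves adjacency — for each edge of G1, its image is an edge of G2:
  (0,6) → (φ(0),φ(6)) = (2,6) ∈ E(G2) ✓
  (0,7) → (φ(0),φ(7)) = (2,7) ∈ E(G2) ✓
  (1,4) → (φ(1),φ(4)) = (0,4) ∈ E(G2) ✓
  (1,7) → (φ(1),φ(7)) = (0,7) ∈ E(G2) ✓
  (2,3) → (φ(2),φ(3)) = (3,5) ∈ E(G2) ✓
  (2,4) → (φ(2),φ(4)) = (3,4) ∈ E(G2) ✓
  (2,7) → (φ(2),φ(7)) = (3,7) ∈ E(G2) ✓
  (3,4) → (φ(3),φ(4)) = (4,5) ∈ E(G2) ✓
  (3,6) → (φ(3),φ(6)) = (5,6) ∈ E(G2) ✓
  (4,5) → (φ(4),φ(5)) = (1,4) ∈ E(G2) ✓
  (4,6) → (φ(4),φ(6)) = (4,6) ∈ E(G2) ✓
  (6,7) → (φ(6),φ(7)) = (6,7) ∈ E(G2) ✓
All 12 edges of G1 map to edges of G2, and |E(G1)| = |E(G2)| = 12, so φ is a bijection on edges as well as vertices. Hence G1 ≅ G2.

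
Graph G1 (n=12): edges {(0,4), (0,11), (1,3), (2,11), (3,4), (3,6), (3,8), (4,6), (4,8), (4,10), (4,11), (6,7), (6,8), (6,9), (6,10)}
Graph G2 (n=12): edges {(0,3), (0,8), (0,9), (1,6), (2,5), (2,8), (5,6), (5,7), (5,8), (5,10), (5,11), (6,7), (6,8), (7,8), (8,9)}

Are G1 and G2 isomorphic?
Yes, isomorphic

The graphs are isomorphic.
One valid mapping φ: V(G1) → V(G2): 0→9, 1→1, 2→3, 3→6, 4→8, 5→4, 6→5, 7→11, 8→7, 9→10, 10→2, 11→0

Verify φ preserves adjacency — for each edge of G1, its image is an edge of G2:
  (0,4) → (φ(0),φ(4)) = (8,9) ∈ E(G2) ✓
  (0,11) → (φ(0),φ(11)) = (0,9) ∈ E(G2) ✓
  (1,3) → (φ(1),φ(3)) = (1,6) ∈ E(G2) ✓
  (2,11) → (φ(2),φ(11)) = (0,3) ∈ E(G2) ✓
  (3,4) → (φ(3),φ(4)) = (6,8) ∈ E(G2) ✓
  (3,6) → (φ(3),φ(6)) = (5,6) ∈ E(G2) ✓
  (3,8) → (φ(3),φ(8)) = (6,7) ∈ E(G2) ✓
  (4,6) → (φ(4),φ(6)) = (5,8) ∈ E(G2) ✓
  (4,8) → (φ(4),φ(8)) = (7,8) ∈ E(G2) ✓
  (4,10) → (φ(4),φ(10)) = (2,8) ∈ E(G2) ✓
  (4,11) → (φ(4),φ(11)) = (0,8) ∈ E(G2) ✓
  (6,7) → (φ(6),φ(7)) = (5,11) ∈ E(G2) ✓
  (6,8) → (φ(6),φ(8)) = (5,7) ∈ E(G2) ✓
  (6,9) → (φ(6),φ(9)) = (5,10) ∈ E(G2) ✓
  (6,10) → (φ(6),φ(10)) = (2,5) ∈ E(G2) ✓
All 15 edges of G1 map to edges of G2, and |E(G1)| = |E(G2)| = 15, so φ is a bijection on edges as well as vertices. Hence G1 ≅ G2.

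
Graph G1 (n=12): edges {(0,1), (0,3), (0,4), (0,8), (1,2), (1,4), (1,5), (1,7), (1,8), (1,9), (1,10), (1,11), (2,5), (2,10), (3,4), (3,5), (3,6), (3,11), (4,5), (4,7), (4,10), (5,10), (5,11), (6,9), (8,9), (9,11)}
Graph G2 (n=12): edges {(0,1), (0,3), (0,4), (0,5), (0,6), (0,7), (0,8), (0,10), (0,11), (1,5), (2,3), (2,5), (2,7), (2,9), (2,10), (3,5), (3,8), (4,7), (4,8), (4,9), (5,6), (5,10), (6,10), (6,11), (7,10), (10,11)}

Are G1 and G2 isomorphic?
Yes, isomorphic

The graphs are isomorphic.
One valid mapping φ: V(G1) → V(G2): 0→3, 1→0, 2→11, 3→2, 4→5, 5→10, 6→9, 7→1, 8→8, 9→4, 10→6, 11→7

Verify φ preserves adjacency — for each edge of G1, its image is an edge of G2:
  (0,1) → (φ(0),φ(1)) = (0,3) ∈ E(G2) ✓
  (0,3) → (φ(0),φ(3)) = (2,3) ∈ E(G2) ✓
  (0,4) → (φ(0),φ(4)) = (3,5) ∈ E(G2) ✓
  (0,8) → (φ(0),φ(8)) = (3,8) ∈ E(G2) ✓
  (1,2) → (φ(1),φ(2)) = (0,11) ∈ E(G2) ✓
  (1,4) → (φ(1),φ(4)) = (0,5) ∈ E(G2) ✓
  (1,5) → (φ(1),φ(5)) = (0,10) ∈ E(G2) ✓
  (1,7) → (φ(1),φ(7)) = (0,1) ∈ E(G2) ✓
  (1,8) → (φ(1),φ(8)) = (0,8) ∈ E(G2) ✓
  (1,9) → (φ(1),φ(9)) = (0,4) ∈ E(G2) ✓
  (1,10) → (φ(1),φ(10)) = (0,6) ∈ E(G2) ✓
  (1,11) → (φ(1),φ(11)) = (0,7) ∈ E(G2) ✓
  (2,5) → (φ(2),φ(5)) = (10,11) ∈ E(G2) ✓
  (2,10) → (φ(2),φ(10)) = (6,11) ∈ E(G2) ✓
  (3,4) → (φ(3),φ(4)) = (2,5) ∈ E(G2) ✓
  (3,5) → (φ(3),φ(5)) = (2,10) ∈ E(G2) ✓
  (3,6) → (φ(3),φ(6)) = (2,9) ∈ E(G2) ✓
  (3,11) → (φ(3),φ(11)) = (2,7) ∈ E(G2) ✓
  (4,5) → (φ(4),φ(5)) = (5,10) ∈ E(G2) ✓
  (4,7) → (φ(4),φ(7)) = (1,5) ∈ E(G2) ✓
  (4,10) → (φ(4),φ(10)) = (5,6) ∈ E(G2) ✓
  (5,10) → (φ(5),φ(10)) = (6,10) ∈ E(G2) ✓
  (5,11) → (φ(5),φ(11)) = (7,10) ∈ E(G2) ✓
  (6,9) → (φ(6),φ(9)) = (4,9) ∈ E(G2) ✓
  (8,9) → (φ(8),φ(9)) = (4,8) ∈ E(G2) ✓
  (9,11) → (φ(9),φ(11)) = (4,7) ∈ E(G2) ✓
All 26 edges of G1 map to edges of G2, and |E(G1)| = |E(G2)| = 26, so φ is a bijection on edges as well as vertices. Hence G1 ≅ G2.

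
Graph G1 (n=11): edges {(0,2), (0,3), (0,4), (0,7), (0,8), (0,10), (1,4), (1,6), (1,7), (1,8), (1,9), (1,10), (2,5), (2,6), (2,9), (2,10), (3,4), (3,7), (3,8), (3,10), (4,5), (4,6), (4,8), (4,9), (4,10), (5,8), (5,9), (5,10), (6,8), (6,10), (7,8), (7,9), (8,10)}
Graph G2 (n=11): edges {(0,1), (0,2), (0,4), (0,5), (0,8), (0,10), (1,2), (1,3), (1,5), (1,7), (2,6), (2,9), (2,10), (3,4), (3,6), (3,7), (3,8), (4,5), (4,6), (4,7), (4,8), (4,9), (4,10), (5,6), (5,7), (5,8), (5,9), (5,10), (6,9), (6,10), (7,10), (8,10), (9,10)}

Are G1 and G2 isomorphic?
Yes, isomorphic

The graphs are isomorphic.
One valid mapping φ: V(G1) → V(G2): 0→6, 1→0, 2→3, 3→9, 4→5, 5→7, 6→8, 7→2, 8→10, 9→1, 10→4

Verify φ preserves adjacency — for each edge of G1, its image is an edge of G2:
  (0,2) → (φ(0),φ(2)) = (3,6) ∈ E(G2) ✓
  (0,3) → (φ(0),φ(3)) = (6,9) ∈ E(G2) ✓
  (0,4) → (φ(0),φ(4)) = (5,6) ∈ E(G2) ✓
  (0,7) → (φ(0),φ(7)) = (2,6) ∈ E(G2) ✓
  (0,8) → (φ(0),φ(8)) = (6,10) ∈ E(G2) ✓
  (0,10) → (φ(0),φ(10)) = (4,6) ∈ E(G2) ✓
  (1,4) → (φ(1),φ(4)) = (0,5) ∈ E(G2) ✓
  (1,6) → (φ(1),φ(6)) = (0,8) ∈ E(G2) ✓
  (1,7) → (φ(1),φ(7)) = (0,2) ∈ E(G2) ✓
  (1,8) → (φ(1),φ(8)) = (0,10) ∈ E(G2) ✓
  (1,9) → (φ(1),φ(9)) = (0,1) ∈ E(G2) ✓
  (1,10) → (φ(1),φ(10)) = (0,4) ∈ E(G2) ✓
  (2,5) → (φ(2),φ(5)) = (3,7) ∈ E(G2) ✓
  (2,6) → (φ(2),φ(6)) = (3,8) ∈ E(G2) ✓
  (2,9) → (φ(2),φ(9)) = (1,3) ∈ E(G2) ✓
  (2,10) → (φ(2),φ(10)) = (3,4) ∈ E(G2) ✓
  (3,4) → (φ(3),φ(4)) = (5,9) ∈ E(G2) ✓
  (3,7) → (φ(3),φ(7)) = (2,9) ∈ E(G2) ✓
  (3,8) → (φ(3),φ(8)) = (9,10) ∈ E(G2) ✓
  (3,10) → (φ(3),φ(10)) = (4,9) ∈ E(G2) ✓
  (4,5) → (φ(4),φ(5)) = (5,7) ∈ E(G2) ✓
  (4,6) → (φ(4),φ(6)) = (5,8) ∈ E(G2) ✓
  (4,8) → (φ(4),φ(8)) = (5,10) ∈ E(G2) ✓
  (4,9) → (φ(4),φ(9)) = (1,5) ∈ E(G2) ✓
  (4,10) → (φ(4),φ(10)) = (4,5) ∈ E(G2) ✓
  (5,8) → (φ(5),φ(8)) = (7,10) ∈ E(G2) ✓
  (5,9) → (φ(5),φ(9)) = (1,7) ∈ E(G2) ✓
  (5,10) → (φ(5),φ(10)) = (4,7) ∈ E(G2) ✓
  (6,8) → (φ(6),φ(8)) = (8,10) ∈ E(G2) ✓
  (6,10) → (φ(6),φ(10)) = (4,8) ∈ E(G2) ✓
  (7,8) → (φ(7),φ(8)) = (2,10) ∈ E(G2) ✓
  (7,9) → (φ(7),φ(9)) = (1,2) ∈ E(G2) ✓
  (8,10) → (φ(8),φ(10)) = (4,10) ∈ E(G2) ✓
All 33 edges of G1 map to edges of G2, and |E(G1)| = |E(G2)| = 33, so φ is a bijection on edges as well as vertices. Hence G1 ≅ G2.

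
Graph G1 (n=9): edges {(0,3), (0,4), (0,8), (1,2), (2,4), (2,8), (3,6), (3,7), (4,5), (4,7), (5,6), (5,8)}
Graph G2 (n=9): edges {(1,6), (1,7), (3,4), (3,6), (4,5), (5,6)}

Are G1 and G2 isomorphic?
No, not isomorphic

The graphs are NOT isomorphic.

Connected components of G1: 1 component(s) with vertex sets [[0, 1, 2, 3, 4, 5, 6, 7, 8]], sizes [9].
Connected components of G2: 4 component(s) with vertex sets [[0], [2], [8], [1, 3, 4, 5, 6, 7]], sizes [1, 1, 1, 6].
The number of connected components (and the multiset of component sizes) is an isomorphism invariant — an isomorphism maps each component of G1 bijectively onto a component of G2. Since G1 has 1 component(s) and G2 has 4, they cannot be isomorphic.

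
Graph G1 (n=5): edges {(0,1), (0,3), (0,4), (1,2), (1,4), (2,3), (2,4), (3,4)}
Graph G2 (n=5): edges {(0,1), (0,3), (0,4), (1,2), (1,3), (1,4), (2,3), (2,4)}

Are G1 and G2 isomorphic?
Yes, isomorphic

The graphs are isomorphic.
One valid mapping φ: V(G1) → V(G2): 0→0, 1→4, 2→2, 3→3, 4→1

Verify φ preserves adjacency — for each edge of G1, its image is an edge of G2:
  (0,1) → (φ(0),φ(1)) = (0,4) ∈ E(G2) ✓
  (0,3) → (φ(0),φ(3)) = (0,3) ∈ E(G2) ✓
  (0,4) → (φ(0),φ(4)) = (0,1) ∈ E(G2) ✓
  (1,2) → (φ(1),φ(2)) = (2,4) ∈ E(G2) ✓
  (1,4) → (φ(1),φ(4)) = (1,4) ∈ E(G2) ✓
  (2,3) → (φ(2),φ(3)) = (2,3) ∈ E(G2) ✓
  (2,4) → (φ(2),φ(4)) = (1,2) ∈ E(G2) ✓
  (3,4) → (φ(3),φ(4)) = (1,3) ∈ E(G2) ✓
All 8 edges of G1 map to edges of G2, and |E(G1)| = |E(G2)| = 8, so φ is a bijection on edges as well as vertices. Hence G1 ≅ G2.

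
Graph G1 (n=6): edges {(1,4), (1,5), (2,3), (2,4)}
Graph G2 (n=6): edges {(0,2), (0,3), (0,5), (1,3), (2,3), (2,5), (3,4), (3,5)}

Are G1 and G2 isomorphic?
No, not isomorphic

The graphs are NOT isomorphic.

Degrees in G1: deg(0)=0, deg(1)=2, deg(2)=2, deg(3)=1, deg(4)=2, deg(5)=1.
Sorted degree sequence of G1: [2, 2, 2, 1, 1, 0].
Degrees in G2: deg(0)=3, deg(1)=1, deg(2)=3, deg(3)=5, deg(4)=1, deg(5)=3.
Sorted degree sequence of G2: [5, 3, 3, 3, 1, 1].
The (sorted) degree sequence is an isomorphism invariant, so since G1 and G2 have different degree sequences they cannot be isomorphic.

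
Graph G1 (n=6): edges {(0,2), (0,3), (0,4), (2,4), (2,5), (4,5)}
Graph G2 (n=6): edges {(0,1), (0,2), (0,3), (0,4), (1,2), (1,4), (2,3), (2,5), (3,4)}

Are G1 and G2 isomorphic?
No, not isomorphic

The graphs are NOT isomorphic.

Connected components of G1: 2 component(s) with vertex sets [[1], [0, 2, 3, 4, 5]], sizes [1, 5].
Connected components of G2: 1 component(s) with vertex sets [[0, 1, 2, 3, 4, 5]], sizes [6].
The number of connected components (and the multiset of component sizes) is an isomorphism invariant — an isomorphism maps each component of G1 bijectively onto a component of G2. Since G1 has 2 component(s) and G2 has 1, they cannot be isomorphic.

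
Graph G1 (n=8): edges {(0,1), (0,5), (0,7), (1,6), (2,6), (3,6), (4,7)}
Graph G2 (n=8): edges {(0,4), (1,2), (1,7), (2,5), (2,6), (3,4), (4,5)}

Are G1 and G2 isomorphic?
Yes, isomorphic

The graphs are isomorphic.
One valid mapping φ: V(G1) → V(G2): 0→2, 1→5, 2→0, 3→3, 4→7, 5→6, 6→4, 7→1

Verify φ preserves adjacency — for each edge of G1, its image is an edge of G2:
  (0,1) → (φ(0),φ(1)) = (2,5) ∈ E(G2) ✓
  (0,5) → (φ(0),φ(5)) = (2,6) ∈ E(G2) ✓
  (0,7) → (φ(0),φ(7)) = (1,2) ∈ E(G2) ✓
  (1,6) → (φ(1),φ(6)) = (4,5) ∈ E(G2) ✓
  (2,6) → (φ(2),φ(6)) = (0,4) ∈ E(G2) ✓
  (3,6) → (φ(3),φ(6)) = (3,4) ∈ E(G2) ✓
  (4,7) → (φ(4),φ(7)) = (1,7) ∈ E(G2) ✓
All 7 edges of G1 map to edges of G2, and |E(G1)| = |E(G2)| = 7, so φ is a bijection on edges as well as vertices. Hence G1 ≅ G2.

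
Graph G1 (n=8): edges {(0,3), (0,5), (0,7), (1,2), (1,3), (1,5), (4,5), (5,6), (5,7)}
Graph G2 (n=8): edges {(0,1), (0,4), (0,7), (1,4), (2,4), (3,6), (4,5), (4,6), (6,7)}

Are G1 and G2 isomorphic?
Yes, isomorphic

The graphs are isomorphic.
One valid mapping φ: V(G1) → V(G2): 0→0, 1→6, 2→3, 3→7, 4→2, 5→4, 6→5, 7→1

Verify φ preserves adjacency — for each edge of G1, its image is an edge of G2:
  (0,3) → (φ(0),φ(3)) = (0,7) ∈ E(G2) ✓
  (0,5) → (φ(0),φ(5)) = (0,4) ∈ E(G2) ✓
  (0,7) → (φ(0),φ(7)) = (0,1) ∈ E(G2) ✓
  (1,2) → (φ(1),φ(2)) = (3,6) ∈ E(G2) ✓
  (1,3) → (φ(1),φ(3)) = (6,7) ∈ E(G2) ✓
  (1,5) → (φ(1),φ(5)) = (4,6) ∈ E(G2) ✓
  (4,5) → (φ(4),φ(5)) = (2,4) ∈ E(G2) ✓
  (5,6) → (φ(5),φ(6)) = (4,5) ∈ E(G2) ✓
  (5,7) → (φ(5),φ(7)) = (1,4) ∈ E(G2) ✓
All 9 edges of G1 map to edges of G2, and |E(G1)| = |E(G2)| = 9, so φ is a bijection on edges as well as vertices. Hence G1 ≅ G2.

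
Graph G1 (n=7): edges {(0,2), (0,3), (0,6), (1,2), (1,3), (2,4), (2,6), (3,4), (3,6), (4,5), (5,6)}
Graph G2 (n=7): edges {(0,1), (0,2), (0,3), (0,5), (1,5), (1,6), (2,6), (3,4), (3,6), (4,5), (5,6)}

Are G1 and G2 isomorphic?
Yes, isomorphic

The graphs are isomorphic.
One valid mapping φ: V(G1) → V(G2): 0→1, 1→2, 2→0, 3→6, 4→3, 5→4, 6→5

Verify φ preserves adjacency — for each edge of G1, its image is an edge of G2:
  (0,2) → (φ(0),φ(2)) = (0,1) ∈ E(G2) ✓
  (0,3) → (φ(0),φ(3)) = (1,6) ∈ E(G2) ✓
  (0,6) → (φ(0),φ(6)) = (1,5) ∈ E(G2) ✓
  (1,2) → (φ(1),φ(2)) = (0,2) ∈ E(G2) ✓
  (1,3) → (φ(1),φ(3)) = (2,6) ∈ E(G2) ✓
  (2,4) → (φ(2),φ(4)) = (0,3) ∈ E(G2) ✓
  (2,6) → (φ(2),φ(6)) = (0,5) ∈ E(G2) ✓
  (3,4) → (φ(3),φ(4)) = (3,6) ∈ E(G2) ✓
  (3,6) → (φ(3),φ(6)) = (5,6) ∈ E(G2) ✓
  (4,5) → (φ(4),φ(5)) = (3,4) ∈ E(G2) ✓
  (5,6) → (φ(5),φ(6)) = (4,5) ∈ E(G2) ✓
All 11 edges of G1 map to edges of G2, and |E(G1)| = |E(G2)| = 11, so φ is a bijection on edges as well as vertices. Hence G1 ≅ G2.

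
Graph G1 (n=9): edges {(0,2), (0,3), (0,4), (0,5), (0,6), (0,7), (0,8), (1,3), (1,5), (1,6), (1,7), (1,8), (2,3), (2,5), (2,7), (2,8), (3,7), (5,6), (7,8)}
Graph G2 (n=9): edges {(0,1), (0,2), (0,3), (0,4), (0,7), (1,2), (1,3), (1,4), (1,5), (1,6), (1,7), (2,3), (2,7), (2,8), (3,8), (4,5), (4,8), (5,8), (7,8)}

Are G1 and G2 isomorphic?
Yes, isomorphic

The graphs are isomorphic.
One valid mapping φ: V(G1) → V(G2): 0→1, 1→8, 2→0, 3→7, 4→6, 5→4, 6→5, 7→2, 8→3

Verify φ preserves adjacency — for each edge of G1, its image is an edge of G2:
  (0,2) → (φ(0),φ(2)) = (0,1) ∈ E(G2) ✓
  (0,3) → (φ(0),φ(3)) = (1,7) ∈ E(G2) ✓
  (0,4) → (φ(0),φ(4)) = (1,6) ∈ E(G2) ✓
  (0,5) → (φ(0),φ(5)) = (1,4) ∈ E(G2) ✓
  (0,6) → (φ(0),φ(6)) = (1,5) ∈ E(G2) ✓
  (0,7) → (φ(0),φ(7)) = (1,2) ∈ E(G2) ✓
  (0,8) → (φ(0),φ(8)) = (1,3) ∈ E(G2) ✓
  (1,3) → (φ(1),φ(3)) = (7,8) ∈ E(G2) ✓
  (1,5) → (φ(1),φ(5)) = (4,8) ∈ E(G2) ✓
  (1,6) → (φ(1),φ(6)) = (5,8) ∈ E(G2) ✓
  (1,7) → (φ(1),φ(7)) = (2,8) ∈ E(G2) ✓
  (1,8) → (φ(1),φ(8)) = (3,8) ∈ E(G2) ✓
  (2,3) → (φ(2),φ(3)) = (0,7) ∈ E(G2) ✓
  (2,5) → (φ(2),φ(5)) = (0,4) ∈ E(G2) ✓
  (2,7) → (φ(2),φ(7)) = (0,2) ∈ E(G2) ✓
  (2,8) → (φ(2),φ(8)) = (0,3) ∈ E(G2) ✓
  (3,7) → (φ(3),φ(7)) = (2,7) ∈ E(G2) ✓
  (5,6) → (φ(5),φ(6)) = (4,5) ∈ E(G2) ✓
  (7,8) → (φ(7),φ(8)) = (2,3) ∈ E(G2) ✓
All 19 edges of G1 map to edges of G2, and |E(G1)| = |E(G2)| = 19, so φ is a bijection on edges as well as vertices. Hence G1 ≅ G2.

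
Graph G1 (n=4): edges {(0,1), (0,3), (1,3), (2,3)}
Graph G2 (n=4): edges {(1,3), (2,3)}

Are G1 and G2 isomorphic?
No, not isomorphic

The graphs are NOT isomorphic.

Degrees in G1: deg(0)=2, deg(1)=2, deg(2)=1, deg(3)=3.
Sorted degree sequence of G1: [3, 2, 2, 1].
Degrees in G2: deg(0)=0, deg(1)=1, deg(2)=1, deg(3)=2.
Sorted degree sequence of G2: [2, 1, 1, 0].
The (sorted) degree sequence is an isomorphism invariant, so since G1 and G2 have different degree sequences they cannot be isomorphic.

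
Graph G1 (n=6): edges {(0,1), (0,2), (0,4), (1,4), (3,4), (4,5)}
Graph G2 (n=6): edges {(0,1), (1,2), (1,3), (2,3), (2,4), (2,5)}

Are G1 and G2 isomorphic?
Yes, isomorphic

The graphs are isomorphic.
One valid mapping φ: V(G1) → V(G2): 0→1, 1→3, 2→0, 3→4, 4→2, 5→5

Verify φ preserves adjacency — for each edge of G1, its image is an edge of G2:
  (0,1) → (φ(0),φ(1)) = (1,3) ∈ E(G2) ✓
  (0,2) → (φ(0),φ(2)) = (0,1) ∈ E(G2) ✓
  (0,4) → (φ(0),φ(4)) = (1,2) ∈ E(G2) ✓
  (1,4) → (φ(1),φ(4)) = (2,3) ∈ E(G2) ✓
  (3,4) → (φ(3),φ(4)) = (2,4) ∈ E(G2) ✓
  (4,5) → (φ(4),φ(5)) = (2,5) ∈ E(G2) ✓
All 6 edges of G1 map to edges of G2, and |E(G1)| = |E(G2)| = 6, so φ is a bijection on edges as well as vertices. Hence G1 ≅ G2.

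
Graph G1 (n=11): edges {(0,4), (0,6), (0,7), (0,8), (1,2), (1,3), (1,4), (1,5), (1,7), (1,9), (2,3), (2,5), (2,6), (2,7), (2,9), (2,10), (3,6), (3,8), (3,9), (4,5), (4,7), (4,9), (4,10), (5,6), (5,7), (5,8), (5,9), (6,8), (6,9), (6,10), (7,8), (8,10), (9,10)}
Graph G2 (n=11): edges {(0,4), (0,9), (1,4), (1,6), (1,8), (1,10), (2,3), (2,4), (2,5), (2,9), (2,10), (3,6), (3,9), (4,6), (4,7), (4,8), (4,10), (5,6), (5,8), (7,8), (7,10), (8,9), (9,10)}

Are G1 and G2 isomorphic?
No, not isomorphic

The graphs are NOT isomorphic.

Counting triangles (3-cliques): G1 has 31, G2 has 8.
Triangle count is an isomorphism invariant, so differing triangle counts rule out isomorphism.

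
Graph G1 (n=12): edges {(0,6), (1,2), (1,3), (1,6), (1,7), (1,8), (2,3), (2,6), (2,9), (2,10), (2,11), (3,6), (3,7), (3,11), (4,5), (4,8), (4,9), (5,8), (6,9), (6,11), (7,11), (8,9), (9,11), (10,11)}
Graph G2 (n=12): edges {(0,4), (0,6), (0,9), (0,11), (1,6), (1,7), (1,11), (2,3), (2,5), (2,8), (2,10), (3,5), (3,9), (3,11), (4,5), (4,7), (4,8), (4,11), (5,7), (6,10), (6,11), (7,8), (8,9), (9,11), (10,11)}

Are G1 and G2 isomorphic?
No, not isomorphic

The graphs are NOT isomorphic.

Degrees in G1: deg(0)=1, deg(1)=5, deg(2)=6, deg(3)=5, deg(4)=3, deg(5)=2, deg(6)=6, deg(7)=3, deg(8)=4, deg(9)=5, deg(10)=2, deg(11)=6.
Sorted degree sequence of G1: [6, 6, 6, 5, 5, 5, 4, 3, 3, 2, 2, 1].
Degrees in G2: deg(0)=4, deg(1)=3, deg(2)=4, deg(3)=4, deg(4)=5, deg(5)=4, deg(6)=4, deg(7)=4, deg(8)=4, deg(9)=4, deg(10)=3, deg(11)=7.
Sorted degree sequence of G2: [7, 5, 4, 4, 4, 4, 4, 4, 4, 4, 3, 3].
The (sorted) degree sequence is an isomorphism invariant, so since G1 and G2 have different degree sequences they cannot be isomorphic.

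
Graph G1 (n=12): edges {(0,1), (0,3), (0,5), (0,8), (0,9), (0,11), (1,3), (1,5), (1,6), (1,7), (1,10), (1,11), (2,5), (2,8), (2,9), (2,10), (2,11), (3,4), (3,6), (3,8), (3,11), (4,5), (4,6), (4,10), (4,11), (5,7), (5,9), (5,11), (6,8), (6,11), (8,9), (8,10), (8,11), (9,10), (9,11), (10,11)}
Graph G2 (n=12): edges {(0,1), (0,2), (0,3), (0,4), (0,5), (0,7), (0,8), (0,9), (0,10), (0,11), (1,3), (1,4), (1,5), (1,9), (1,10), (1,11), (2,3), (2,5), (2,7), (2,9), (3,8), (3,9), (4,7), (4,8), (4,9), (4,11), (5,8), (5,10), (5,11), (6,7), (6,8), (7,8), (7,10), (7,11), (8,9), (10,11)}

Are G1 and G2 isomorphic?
Yes, isomorphic

The graphs are isomorphic.
One valid mapping φ: V(G1) → V(G2): 0→4, 1→8, 2→10, 3→9, 4→2, 5→7, 6→3, 7→6, 8→1, 9→11, 10→5, 11→0

Verify φ preserves adjacency — for each edge of G1, its image is an edge of G2:
  (0,1) → (φ(0),φ(1)) = (4,8) ∈ E(G2) ✓
  (0,3) → (φ(0),φ(3)) = (4,9) ∈ E(G2) ✓
  (0,5) → (φ(0),φ(5)) = (4,7) ∈ E(G2) ✓
  (0,8) → (φ(0),φ(8)) = (1,4) ∈ E(G2) ✓
  (0,9) → (φ(0),φ(9)) = (4,11) ∈ E(G2) ✓
  (0,11) → (φ(0),φ(11)) = (0,4) ∈ E(G2) ✓
  (1,3) → (φ(1),φ(3)) = (8,9) ∈ E(G2) ✓
  (1,5) → (φ(1),φ(5)) = (7,8) ∈ E(G2) ✓
  (1,6) → (φ(1),φ(6)) = (3,8) ∈ E(G2) ✓
  (1,7) → (φ(1),φ(7)) = (6,8) ∈ E(G2) ✓
  (1,10) → (φ(1),φ(10)) = (5,8) ∈ E(G2) ✓
  (1,11) → (φ(1),φ(11)) = (0,8) ∈ E(G2) ✓
  (2,5) → (φ(2),φ(5)) = (7,10) ∈ E(G2) ✓
  (2,8) → (φ(2),φ(8)) = (1,10) ∈ E(G2) ✓
  (2,9) → (φ(2),φ(9)) = (10,11) ∈ E(G2) ✓
  (2,10) → (φ(2),φ(10)) = (5,10) ∈ E(G2) ✓
  (2,11) → (φ(2),φ(11)) = (0,10) ∈ E(G2) ✓
  (3,4) → (φ(3),φ(4)) = (2,9) ∈ E(G2) ✓
  (3,6) → (φ(3),φ(6)) = (3,9) ∈ E(G2) ✓
  (3,8) → (φ(3),φ(8)) = (1,9) ∈ E(G2) ✓
  (3,11) → (φ(3),φ(11)) = (0,9) ∈ E(G2) ✓
  (4,5) → (φ(4),φ(5)) = (2,7) ∈ E(G2) ✓
  (4,6) → (φ(4),φ(6)) = (2,3) ∈ E(G2) ✓
  (4,10) → (φ(4),φ(10)) = (2,5) ∈ E(G2) ✓
  (4,11) → (φ(4),φ(11)) = (0,2) ∈ E(G2) ✓
  (5,7) → (φ(5),φ(7)) = (6,7) ∈ E(G2) ✓
  (5,9) → (φ(5),φ(9)) = (7,11) ∈ E(G2) ✓
  (5,11) → (φ(5),φ(11)) = (0,7) ∈ E(G2) ✓
  (6,8) → (φ(6),φ(8)) = (1,3) ∈ E(G2) ✓
  (6,11) → (φ(6),φ(11)) = (0,3) ∈ E(G2) ✓
  (8,9) → (φ(8),φ(9)) = (1,11) ∈ E(G2) ✓
  (8,10) → (φ(8),φ(10)) = (1,5) ∈ E(G2) ✓
  (8,11) → (φ(8),φ(11)) = (0,1) ∈ E(G2) ✓
  (9,10) → (φ(9),φ(10)) = (5,11) ∈ E(G2) ✓
  (9,11) → (φ(9),φ(11)) = (0,11) ∈ E(G2) ✓
  (10,11) → (φ(10),φ(11)) = (0,5) ∈ E(G2) ✓
All 36 edges of G1 map to edges of G2, and |E(G1)| = |E(G2)| = 36, so φ is a bijection on edges as well as vertices. Hence G1 ≅ G2.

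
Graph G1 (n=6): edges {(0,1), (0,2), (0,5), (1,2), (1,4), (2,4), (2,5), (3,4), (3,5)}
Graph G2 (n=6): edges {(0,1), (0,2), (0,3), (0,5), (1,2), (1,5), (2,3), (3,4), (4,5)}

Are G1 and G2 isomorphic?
Yes, isomorphic

The graphs are isomorphic.
One valid mapping φ: V(G1) → V(G2): 0→1, 1→2, 2→0, 3→4, 4→3, 5→5

Verify φ preserves adjacency — for each edge of G1, its image is an edge of G2:
  (0,1) → (φ(0),φ(1)) = (1,2) ∈ E(G2) ✓
  (0,2) → (φ(0),φ(2)) = (0,1) ∈ E(G2) ✓
  (0,5) → (φ(0),φ(5)) = (1,5) ∈ E(G2) ✓
  (1,2) → (φ(1),φ(2)) = (0,2) ∈ E(G2) ✓
  (1,4) → (φ(1),φ(4)) = (2,3) ∈ E(G2) ✓
  (2,4) → (φ(2),φ(4)) = (0,3) ∈ E(G2) ✓
  (2,5) → (φ(2),φ(5)) = (0,5) ∈ E(G2) ✓
  (3,4) → (φ(3),φ(4)) = (3,4) ∈ E(G2) ✓
  (3,5) → (φ(3),φ(5)) = (4,5) ∈ E(G2) ✓
All 9 edges of G1 map to edges of G2, and |E(G1)| = |E(G2)| = 9, so φ is a bijection on edges as well as vertices. Hence G1 ≅ G2.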